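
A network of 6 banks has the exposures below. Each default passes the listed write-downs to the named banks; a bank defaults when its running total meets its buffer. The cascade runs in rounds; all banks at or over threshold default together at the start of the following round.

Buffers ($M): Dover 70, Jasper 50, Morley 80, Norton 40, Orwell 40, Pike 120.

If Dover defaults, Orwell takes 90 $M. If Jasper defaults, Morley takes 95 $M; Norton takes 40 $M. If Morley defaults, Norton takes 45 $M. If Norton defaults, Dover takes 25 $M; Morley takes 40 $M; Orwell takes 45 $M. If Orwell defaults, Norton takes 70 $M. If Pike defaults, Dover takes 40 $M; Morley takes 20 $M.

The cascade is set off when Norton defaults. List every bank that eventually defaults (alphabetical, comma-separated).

Norton, Orwell

Round 1 — Norton defaults (initial).
  Dover: +25 → 25 < 70
  Morley: +40 → 40 < 80
  Orwell: +45 → 45 ≥ 40
Round 2 — Orwell defaults.
No further defaults.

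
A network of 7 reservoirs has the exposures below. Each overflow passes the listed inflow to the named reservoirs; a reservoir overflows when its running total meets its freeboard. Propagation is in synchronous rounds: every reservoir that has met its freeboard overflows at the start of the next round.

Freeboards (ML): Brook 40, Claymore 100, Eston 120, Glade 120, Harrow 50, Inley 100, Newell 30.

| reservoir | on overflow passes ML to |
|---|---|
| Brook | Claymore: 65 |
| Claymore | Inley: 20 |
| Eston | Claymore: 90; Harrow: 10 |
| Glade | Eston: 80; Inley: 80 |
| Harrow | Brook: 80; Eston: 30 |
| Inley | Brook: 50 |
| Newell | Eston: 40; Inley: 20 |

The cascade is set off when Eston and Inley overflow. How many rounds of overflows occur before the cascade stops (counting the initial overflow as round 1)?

3

Round 1 — Eston, Inley overflow (initial).
  Brook: +50 → 50 ≥ 40
  Claymore: +90 → 90 < 100
  Harrow: +10 → 10 < 50
Round 2 — Brook overflows.
  Claymore: +65 → 155 ≥ 100
Round 3 — Claymore overflows.
No further overflows.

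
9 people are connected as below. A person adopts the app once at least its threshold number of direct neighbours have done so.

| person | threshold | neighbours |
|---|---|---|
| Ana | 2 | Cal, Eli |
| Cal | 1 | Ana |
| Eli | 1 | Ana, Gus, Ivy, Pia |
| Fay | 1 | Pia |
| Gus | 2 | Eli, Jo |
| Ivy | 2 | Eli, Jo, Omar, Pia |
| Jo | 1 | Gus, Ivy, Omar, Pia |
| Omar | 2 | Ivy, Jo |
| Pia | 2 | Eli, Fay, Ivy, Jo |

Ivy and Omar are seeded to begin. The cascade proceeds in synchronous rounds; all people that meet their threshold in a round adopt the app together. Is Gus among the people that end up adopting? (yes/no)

Round 1 — Ivy, Omar adopt the app (initial).
Round 2 — checking thresholds:
  Eli: 1 of 4 neighbours ≥ 1, adopts the app.
  Jo: 2 of 4 neighbours ≥ 1, adopts the app.
  Pia: 1 of 4 neighbours < 2, below threshold.
Round 3 — checking thresholds:
  Ana: 1 of 2 neighbours < 2, below threshold.
  Gus: 2 of 2 neighbours ≥ 2, adopts the app.
  Pia: 3 of 4 neighbours ≥ 2, adopts the app.
Round 4 — checking thresholds:
  Ana: 1 of 2 neighbours < 2, below threshold.
  Fay: 1 of 1 neighbours ≥ 1, adopts the app.
Round 5 — no new adoptions; cascade stops.

yes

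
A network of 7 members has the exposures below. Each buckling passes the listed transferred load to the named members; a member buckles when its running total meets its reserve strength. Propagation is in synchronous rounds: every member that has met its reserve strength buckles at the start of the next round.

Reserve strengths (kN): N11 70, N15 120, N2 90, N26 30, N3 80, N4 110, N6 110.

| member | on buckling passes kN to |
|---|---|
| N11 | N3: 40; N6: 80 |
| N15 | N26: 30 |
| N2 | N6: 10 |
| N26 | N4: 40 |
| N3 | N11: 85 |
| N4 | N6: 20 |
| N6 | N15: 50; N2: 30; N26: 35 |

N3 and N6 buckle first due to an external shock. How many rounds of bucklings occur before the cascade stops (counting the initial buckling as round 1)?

2

Round 1 — N3, N6 buckle (initial).
  N11: +85 → 85 ≥ 70
  N15: +50 → 50 < 120
  N2: +30 → 30 < 90
  N26: +35 → 35 ≥ 30
Round 2 — N11, N26 buckle.
  N4: +40 → 40 < 110
No further bucklings.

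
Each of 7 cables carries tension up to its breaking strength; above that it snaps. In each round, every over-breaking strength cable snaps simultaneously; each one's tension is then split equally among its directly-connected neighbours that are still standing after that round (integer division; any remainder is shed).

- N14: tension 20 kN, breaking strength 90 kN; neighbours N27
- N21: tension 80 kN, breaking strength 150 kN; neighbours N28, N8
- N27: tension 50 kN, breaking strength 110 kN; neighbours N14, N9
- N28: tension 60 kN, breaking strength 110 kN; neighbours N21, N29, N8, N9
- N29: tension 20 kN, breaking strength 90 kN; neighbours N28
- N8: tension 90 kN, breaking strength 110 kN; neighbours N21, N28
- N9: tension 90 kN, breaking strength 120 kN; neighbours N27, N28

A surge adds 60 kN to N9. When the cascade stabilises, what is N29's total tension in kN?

65

Round 1 — N9 at 150 > 120. N9 snaps.
  N9 sheds 150 kN to N27, N28: 75 each.
    N27: 50+75 = 125 > 110
    N28: 60+75 = 135 > 110
Round 2 — N27, N28 snap.
  N27 sheds 125 kN to N14: 125 each.
    N14: 20+125 = 145 > 90
  N28 sheds 135 kN to N21, N29, N8: 45 each.
    N21: 80+45 = 125 ≤ 150
    N29: 20+45 = 65 ≤ 90
    N8: 90+45 = 135 > 110
Round 3 — N14, N8 snap.
  N14 sheds 145 kN: no online neighbours, lost.
  N8 sheds 135 kN to N21: 135 each.
    N21: 125+135 = 260 > 150
Round 4 — N21 snaps.
  N21 sheds 260 kN: no online neighbours, lost.
No further breaks.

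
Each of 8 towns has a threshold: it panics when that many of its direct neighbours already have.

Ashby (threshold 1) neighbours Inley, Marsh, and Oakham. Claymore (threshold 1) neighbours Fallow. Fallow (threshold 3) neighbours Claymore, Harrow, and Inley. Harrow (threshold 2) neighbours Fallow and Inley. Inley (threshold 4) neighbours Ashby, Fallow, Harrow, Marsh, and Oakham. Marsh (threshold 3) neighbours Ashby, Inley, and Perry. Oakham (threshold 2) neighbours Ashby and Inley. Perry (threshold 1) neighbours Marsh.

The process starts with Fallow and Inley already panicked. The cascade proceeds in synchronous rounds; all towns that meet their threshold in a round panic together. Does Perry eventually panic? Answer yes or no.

Round 1 — Fallow, Inley panic (initial).
Round 2 — checking thresholds:
  Ashby: 1 of 3 neighbours ≥ 1, panics.
  Claymore: 1 of 1 neighbours ≥ 1, panics.
  Harrow: 2 of 2 neighbours ≥ 2, panics.
  Marsh: 1 of 3 neighbours < 3, not yet.
  Oakham: 1 of 2 neighbours < 2, not yet.
Round 3 — checking thresholds:
  Marsh: 2 of 3 neighbours < 3, not yet.
  Oakham: 2 of 2 neighbours ≥ 2, panics.
Round 4 — no new panics; cascade stops.

no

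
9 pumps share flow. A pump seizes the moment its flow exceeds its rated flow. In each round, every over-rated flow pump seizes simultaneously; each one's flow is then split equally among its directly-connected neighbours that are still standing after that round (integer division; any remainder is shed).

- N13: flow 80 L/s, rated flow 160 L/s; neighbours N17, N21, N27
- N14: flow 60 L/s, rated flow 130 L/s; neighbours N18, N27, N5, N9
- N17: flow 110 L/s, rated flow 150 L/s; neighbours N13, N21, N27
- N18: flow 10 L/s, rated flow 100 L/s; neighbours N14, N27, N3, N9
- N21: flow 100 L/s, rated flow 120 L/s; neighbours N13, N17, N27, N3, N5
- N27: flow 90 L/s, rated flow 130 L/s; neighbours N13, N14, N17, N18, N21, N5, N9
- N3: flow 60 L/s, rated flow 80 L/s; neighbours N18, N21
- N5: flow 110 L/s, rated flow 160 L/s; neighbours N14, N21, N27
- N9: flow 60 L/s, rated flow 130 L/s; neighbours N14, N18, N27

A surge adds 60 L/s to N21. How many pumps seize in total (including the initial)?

Round 1 — N21 at 160 > 120. N21 seizes.
  N21 sheds 160 L/s to N13, N17, N27, N3, N5: 32 each.
    N13: 80+32 = 112 ≤ 160
    N17: 110+32 = 142 ≤ 150
    N27: 90+32 = 122 ≤ 130
    N3: 60+32 = 92 > 80
    N5: 110+32 = 142 ≤ 160
Round 2 — N3 seizes.
  N3 sheds 92 L/s to N18: 92 each.
    N18: 10+92 = 102 > 100
Round 3 — N18 seizes.
  N18 sheds 102 L/s to N14, N27, N9: 34 each.
    N14: 60+34 = 94 ≤ 130
    N27: 122+34 = 156 > 130
    N9: 60+34 = 94 ≤ 130
Round 4 — N27 seizes.
  N27 sheds 156 L/s to N13, N14, N17, N5, N9: 31 each (1 lost).
    N13: 112+31 = 143 ≤ 160
    N14: 94+31 = 125 ≤ 130
    N17: 142+31 = 173 > 150
    N5: 142+31 = 173 > 160
    N9: 94+31 = 125 ≤ 130
Round 5 — N17, N5 seize.
  N17 sheds 173 L/s to N13: 173 each.
    N13: 143+173 = 316 > 160
  N5 sheds 173 L/s to N14: 173 each.
    N14: 125+173 = 298 > 130
Round 6 — N13, N14 seize.
  N13 sheds 316 L/s: no online neighbours, lost.
  N14 sheds 298 L/s to N9: 298 each.
    N9: 125+298 = 423 > 130
Round 7 — N9 seizes.
  N9 sheds 423 L/s: no online neighbours, lost.
No further seizures.

9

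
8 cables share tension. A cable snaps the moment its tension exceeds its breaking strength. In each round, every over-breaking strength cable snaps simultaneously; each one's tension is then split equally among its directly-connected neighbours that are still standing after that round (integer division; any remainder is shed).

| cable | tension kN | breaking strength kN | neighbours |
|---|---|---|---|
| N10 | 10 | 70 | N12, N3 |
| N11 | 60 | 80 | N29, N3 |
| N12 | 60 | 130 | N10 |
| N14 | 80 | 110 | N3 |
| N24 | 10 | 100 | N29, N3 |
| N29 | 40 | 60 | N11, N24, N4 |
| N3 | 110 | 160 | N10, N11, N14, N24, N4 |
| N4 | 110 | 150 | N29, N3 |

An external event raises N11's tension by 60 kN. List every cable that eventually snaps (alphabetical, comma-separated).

N11, N14, N24, N29, N3, N4

Round 1 — N11 at 120 > 80. N11 snaps.
  N11 sheds 120 kN to N29, N3: 60 each.
    N29: 40+60 = 100 > 60
    N3: 110+60 = 170 > 160
Round 2 — N29, N3 snap.
  N29 sheds 100 kN to N24, N4: 50 each.
    N24: 10+50 = 60 ≤ 100
    N4: 110+50 = 160 > 150
  N3 sheds 170 kN to N10, N14, N24, N4: 42 each (2 lost).
    N10: 10+42 = 52 ≤ 70
    N14: 80+42 = 122 > 110
    N24: 60+42 = 102 > 100
    N4: 160+42 = 202 > 150
Round 3 — N14, N24, N4 snap.
  N14 sheds 122 kN: no online neighbours, lost.
  N24 sheds 102 kN: no online neighbours, lost.
  N4 sheds 202 kN: no online neighbours, lost.
No further breaks.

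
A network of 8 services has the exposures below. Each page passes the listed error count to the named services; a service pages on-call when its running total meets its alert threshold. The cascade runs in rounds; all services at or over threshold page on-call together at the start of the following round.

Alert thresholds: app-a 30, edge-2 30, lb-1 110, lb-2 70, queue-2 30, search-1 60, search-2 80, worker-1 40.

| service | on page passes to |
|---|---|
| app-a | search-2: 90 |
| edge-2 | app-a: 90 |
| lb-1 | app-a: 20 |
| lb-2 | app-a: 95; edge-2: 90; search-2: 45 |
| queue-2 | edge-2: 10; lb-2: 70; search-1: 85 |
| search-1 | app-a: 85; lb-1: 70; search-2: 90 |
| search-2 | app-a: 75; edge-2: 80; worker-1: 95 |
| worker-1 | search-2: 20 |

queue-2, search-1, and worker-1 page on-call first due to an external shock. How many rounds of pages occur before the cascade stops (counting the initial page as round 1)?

Round 1 — queue-2, search-1, worker-1 page on-call (initial).
  app-a: +85 → 85 ≥ 30
  edge-2: +10 → 10 < 30
  lb-1: +70 → 70 < 110
  lb-2: +70 → 70 ≥ 70
  search-2: +90+20 → 110 ≥ 80
Round 2 — app-a, lb-2, search-2 page on-call.
  edge-2: +90+80 → 180 ≥ 30
Round 3 — edge-2 pages on-call.
No further pages.

3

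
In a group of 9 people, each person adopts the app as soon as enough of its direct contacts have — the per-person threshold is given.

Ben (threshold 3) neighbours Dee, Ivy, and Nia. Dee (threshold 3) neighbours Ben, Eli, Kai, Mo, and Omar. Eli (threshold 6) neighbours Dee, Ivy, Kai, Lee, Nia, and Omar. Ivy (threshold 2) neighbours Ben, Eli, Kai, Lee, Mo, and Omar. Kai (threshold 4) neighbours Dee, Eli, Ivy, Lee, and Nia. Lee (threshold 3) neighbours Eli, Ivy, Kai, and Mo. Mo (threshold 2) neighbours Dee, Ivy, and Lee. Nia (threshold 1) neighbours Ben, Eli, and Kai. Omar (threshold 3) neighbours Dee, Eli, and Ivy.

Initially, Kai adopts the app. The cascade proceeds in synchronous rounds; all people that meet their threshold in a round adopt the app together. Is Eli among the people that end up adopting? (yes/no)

no

Round 1 — Kai adopts the app (initial).
Round 2 — checking thresholds:
  Dee: 1 of 5 neighbours < 3, not yet.
  Eli: 1 of 6 neighbours < 6, not yet.
  Ivy: 1 of 6 neighbours < 2, not yet.
  Lee: 1 of 4 neighbours < 3, not yet.
  Nia: 1 of 3 neighbours ≥ 1, adopts the app.
Round 3 — no new adoptions; cascade stops.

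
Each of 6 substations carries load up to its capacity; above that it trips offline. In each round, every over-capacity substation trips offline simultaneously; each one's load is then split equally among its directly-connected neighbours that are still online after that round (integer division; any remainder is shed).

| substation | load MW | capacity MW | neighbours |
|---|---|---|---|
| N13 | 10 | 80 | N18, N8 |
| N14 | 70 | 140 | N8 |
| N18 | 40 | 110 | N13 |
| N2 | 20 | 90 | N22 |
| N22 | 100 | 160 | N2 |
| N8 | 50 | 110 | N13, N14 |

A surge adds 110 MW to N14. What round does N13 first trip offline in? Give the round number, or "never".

3

Round 1 — N14 at 180 > 140. N14 trips offline.
  N14 sheds 180 MW to N8: 180 each.
    N8: 50+180 = 230 > 110
Round 2 — N8 trips offline.
  N8 sheds 230 MW to N13: 230 each.
    N13: 10+230 = 240 > 80
Round 3 — N13 trips offline.
  N13 sheds 240 MW to N18: 240 each.
    N18: 40+240 = 280 > 110
Round 4 — N18 trips offline.
  N18 sheds 280 MW: no online neighbours, lost.
No further trips.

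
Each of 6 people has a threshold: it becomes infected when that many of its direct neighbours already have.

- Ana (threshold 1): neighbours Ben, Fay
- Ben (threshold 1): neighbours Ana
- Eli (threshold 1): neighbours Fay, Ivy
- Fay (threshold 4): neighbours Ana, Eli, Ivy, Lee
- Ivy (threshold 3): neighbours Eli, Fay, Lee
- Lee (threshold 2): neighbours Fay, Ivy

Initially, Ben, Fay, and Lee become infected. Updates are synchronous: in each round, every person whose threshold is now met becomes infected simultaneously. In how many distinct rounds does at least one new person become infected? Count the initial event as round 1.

3

Round 1 — Ben, Fay, Lee become infected (initial).
Round 2 — checking thresholds:
  Ana: 2 of 2 neighbours ≥ 1, becomes infected.
  Eli: 1 of 2 neighbours ≥ 1, becomes infected.
  Ivy: 2 of 3 neighbours < 3, below threshold.
Round 3 — checking thresholds:
  Ivy: 3 of 3 neighbours ≥ 3, becomes infected.
Round 4 — no new infections; cascade stops.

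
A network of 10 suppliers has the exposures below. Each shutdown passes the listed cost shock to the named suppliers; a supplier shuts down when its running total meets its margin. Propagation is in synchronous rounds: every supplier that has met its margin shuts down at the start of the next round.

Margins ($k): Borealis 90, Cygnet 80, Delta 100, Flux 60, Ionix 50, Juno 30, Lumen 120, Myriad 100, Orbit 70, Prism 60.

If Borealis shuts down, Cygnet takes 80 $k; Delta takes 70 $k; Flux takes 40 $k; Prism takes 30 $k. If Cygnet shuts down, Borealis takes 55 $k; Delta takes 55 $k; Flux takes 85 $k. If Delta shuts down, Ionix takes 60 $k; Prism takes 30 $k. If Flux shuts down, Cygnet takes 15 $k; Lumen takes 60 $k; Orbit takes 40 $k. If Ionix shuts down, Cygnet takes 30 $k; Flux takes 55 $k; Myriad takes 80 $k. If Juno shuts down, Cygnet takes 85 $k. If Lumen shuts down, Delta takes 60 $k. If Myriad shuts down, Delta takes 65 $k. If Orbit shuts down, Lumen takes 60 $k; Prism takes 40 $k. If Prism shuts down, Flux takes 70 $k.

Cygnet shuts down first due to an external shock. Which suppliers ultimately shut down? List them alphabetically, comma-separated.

Round 1 — Cygnet shuts down (initial).
  Borealis: +55 → 55 < 90
  Delta: +55 → 55 < 100
  Flux: +85 → 85 ≥ 60
Round 2 — Flux shuts down.
  Lumen: +60 → 60 < 120
  Orbit: +40 → 40 < 70
No further shutdowns.

Cygnet, Flux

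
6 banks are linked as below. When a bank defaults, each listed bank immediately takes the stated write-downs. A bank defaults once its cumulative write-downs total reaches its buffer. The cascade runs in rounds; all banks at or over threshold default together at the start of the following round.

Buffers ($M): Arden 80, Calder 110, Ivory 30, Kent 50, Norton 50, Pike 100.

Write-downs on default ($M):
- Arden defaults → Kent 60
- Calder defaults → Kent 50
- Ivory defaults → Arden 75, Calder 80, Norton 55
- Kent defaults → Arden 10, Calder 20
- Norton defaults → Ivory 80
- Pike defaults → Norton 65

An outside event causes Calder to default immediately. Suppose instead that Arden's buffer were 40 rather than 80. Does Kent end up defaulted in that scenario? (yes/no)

yes

With Arden's buffer at 40:
Round 1 — Calder defaults (initial).
  Kent: +50 → 50 ≥ 50
Round 2 — Kent defaults.
  Arden: +10 → 10 < 40
No further defaults.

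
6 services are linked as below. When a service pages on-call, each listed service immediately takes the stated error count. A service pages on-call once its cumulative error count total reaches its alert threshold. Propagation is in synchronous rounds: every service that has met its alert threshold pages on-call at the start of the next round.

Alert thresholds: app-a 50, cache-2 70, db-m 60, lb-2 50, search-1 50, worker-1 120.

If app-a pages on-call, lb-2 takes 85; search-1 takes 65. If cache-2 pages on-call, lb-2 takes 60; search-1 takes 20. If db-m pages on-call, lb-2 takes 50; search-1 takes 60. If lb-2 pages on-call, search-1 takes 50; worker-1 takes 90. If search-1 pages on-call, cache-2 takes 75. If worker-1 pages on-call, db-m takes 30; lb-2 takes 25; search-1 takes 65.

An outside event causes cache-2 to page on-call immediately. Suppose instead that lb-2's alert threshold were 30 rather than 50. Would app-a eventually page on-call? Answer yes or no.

With lb-2's alert threshold at 30:
Round 1 — cache-2 pages on-call (initial).
  lb-2: +60 → 60 ≥ 30
  search-1: +20 → 20 < 50
Round 2 — lb-2 pages on-call.
  search-1: +50 → 70 ≥ 50
  worker-1: +90 → 90 < 120
Round 3 — search-1 pages on-call.
No further pages.

no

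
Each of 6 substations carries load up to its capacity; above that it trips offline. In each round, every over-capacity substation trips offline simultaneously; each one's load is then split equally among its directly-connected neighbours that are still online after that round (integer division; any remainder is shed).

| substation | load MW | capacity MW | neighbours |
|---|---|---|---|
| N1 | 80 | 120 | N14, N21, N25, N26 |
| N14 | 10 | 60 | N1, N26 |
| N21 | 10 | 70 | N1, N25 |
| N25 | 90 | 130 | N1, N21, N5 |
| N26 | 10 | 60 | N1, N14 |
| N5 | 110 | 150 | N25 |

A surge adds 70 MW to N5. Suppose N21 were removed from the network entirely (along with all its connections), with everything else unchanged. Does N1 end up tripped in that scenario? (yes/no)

yes

With N21 removed:
Round 1 — N5 at 180 > 150. N5 trips offline.
  N5 sheds 180 MW to N25: 180 each.
    N25: 90+180 = 270 > 130
Round 2 — N25 trips offline.
  N25 sheds 270 MW to N1: 270 each.
    N1: 80+270 = 350 > 120
Round 3 — N1 trips offline.
  N1 sheds 350 MW to N14, N26: 175 each.
    N14: 10+175 = 185 > 60
    N26: 10+175 = 185 > 60
Round 4 — N14, N26 trip offline.
  N14 sheds 185 MW: no online neighbours, lost.
  N26 sheds 185 MW: no online neighbours, lost.
No further trips.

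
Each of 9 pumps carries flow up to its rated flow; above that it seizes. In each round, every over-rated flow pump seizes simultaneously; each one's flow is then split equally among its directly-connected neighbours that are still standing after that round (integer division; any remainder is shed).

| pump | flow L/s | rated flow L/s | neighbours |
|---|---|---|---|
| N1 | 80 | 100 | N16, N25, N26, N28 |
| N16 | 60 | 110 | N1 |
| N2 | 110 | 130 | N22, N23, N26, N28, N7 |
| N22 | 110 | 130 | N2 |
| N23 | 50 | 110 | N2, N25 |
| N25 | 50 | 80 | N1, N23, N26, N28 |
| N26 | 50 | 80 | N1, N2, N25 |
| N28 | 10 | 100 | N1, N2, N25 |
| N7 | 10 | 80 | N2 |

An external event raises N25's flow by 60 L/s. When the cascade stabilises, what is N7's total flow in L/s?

65

Round 1 — N25 at 110 > 80. N25 seizes.
  N25 sheds 110 L/s to N1, N23, N26, N28: 27 each (2 lost).
    N1: 80+27 = 107 > 100
    N23: 50+27 = 77 ≤ 110
    N26: 50+27 = 77 ≤ 80
    N28: 10+27 = 37 ≤ 100
Round 2 — N1 seizes.
  N1 sheds 107 L/s to N16, N26, N28: 35 each (2 lost).
    N16: 60+35 = 95 ≤ 110
    N26: 77+35 = 112 > 80
    N28: 37+35 = 72 ≤ 100
Round 3 — N26 seizes.
  N26 sheds 112 L/s to N2: 112 each.
    N2: 110+112 = 222 > 130
Round 4 — N2 seizes.
  N2 sheds 222 L/s to N22, N23, N28, N7: 55 each (2 lost).
    N22: 110+55 = 165 > 130
    N23: 77+55 = 132 > 110
    N28: 72+55 = 127 > 100
    N7: 10+55 = 65 ≤ 80
Round 5 — N22, N23, N28 seize.
  N22 sheds 165 L/s: no online neighbours, lost.
  N23 sheds 132 L/s: no online neighbours, lost.
  N28 sheds 127 L/s: no online neighbours, lost.
No further seizures.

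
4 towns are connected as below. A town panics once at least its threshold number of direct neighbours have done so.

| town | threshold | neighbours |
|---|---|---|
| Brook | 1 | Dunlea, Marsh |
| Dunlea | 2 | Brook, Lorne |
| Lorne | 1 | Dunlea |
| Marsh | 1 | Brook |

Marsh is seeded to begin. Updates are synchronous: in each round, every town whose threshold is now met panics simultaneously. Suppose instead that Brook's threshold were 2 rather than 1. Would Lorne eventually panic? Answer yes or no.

With Brook's threshold at 2:
Round 1 — Marsh panics (initial).
Round 2 — no new panics; cascade stops.

no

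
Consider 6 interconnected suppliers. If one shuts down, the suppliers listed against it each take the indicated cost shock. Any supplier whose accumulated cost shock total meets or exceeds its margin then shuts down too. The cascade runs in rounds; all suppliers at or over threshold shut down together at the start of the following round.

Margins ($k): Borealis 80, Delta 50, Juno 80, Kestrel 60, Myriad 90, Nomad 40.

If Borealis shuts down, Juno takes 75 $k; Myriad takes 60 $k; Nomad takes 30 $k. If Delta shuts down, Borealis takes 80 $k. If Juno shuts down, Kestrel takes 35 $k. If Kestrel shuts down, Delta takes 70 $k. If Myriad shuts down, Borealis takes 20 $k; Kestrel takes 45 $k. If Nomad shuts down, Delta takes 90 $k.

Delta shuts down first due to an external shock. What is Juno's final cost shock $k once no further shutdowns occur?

75

Round 1 — Delta shuts down (initial).
  Borealis: +80 → 80 ≥ 80
Round 2 — Borealis shuts down.
  Juno: +75 → 75 < 80
  Myriad: +60 → 60 < 90
  Nomad: +30 → 30 < 40
No further shutdowns.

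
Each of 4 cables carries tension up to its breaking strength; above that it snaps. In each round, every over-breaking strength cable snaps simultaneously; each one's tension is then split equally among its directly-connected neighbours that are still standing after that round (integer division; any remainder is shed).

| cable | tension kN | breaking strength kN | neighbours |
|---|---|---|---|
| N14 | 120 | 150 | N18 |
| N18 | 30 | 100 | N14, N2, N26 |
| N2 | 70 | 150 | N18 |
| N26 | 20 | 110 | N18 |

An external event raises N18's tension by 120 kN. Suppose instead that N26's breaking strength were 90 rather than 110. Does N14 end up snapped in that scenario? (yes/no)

With N26's breaking strength at 90:
Round 1 — N18 at 150 > 100. N18 snaps.
  N18 sheds 150 kN to N14, N2, N26: 50 each.
    N14: 120+50 = 170 > 150
    N2: 70+50 = 120 ≤ 150
    N26: 20+50 = 70 ≤ 90
Round 2 — N14 snaps.
  N14 sheds 170 kN: no online neighbours, lost.
No further breaks.

yes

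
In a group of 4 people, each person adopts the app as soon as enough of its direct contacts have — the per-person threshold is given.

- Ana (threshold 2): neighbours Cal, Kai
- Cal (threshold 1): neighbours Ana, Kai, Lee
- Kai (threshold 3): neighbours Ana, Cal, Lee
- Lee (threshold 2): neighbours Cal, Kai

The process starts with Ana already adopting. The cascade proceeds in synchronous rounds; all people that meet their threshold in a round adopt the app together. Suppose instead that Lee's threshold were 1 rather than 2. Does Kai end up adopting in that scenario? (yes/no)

yes

With Lee's threshold at 1:
Round 1 — Ana adopts the app (initial).
Round 2 — checking thresholds:
  Cal: 1 of 3 neighbours ≥ 1, adopts the app.
  Kai: 1 of 3 neighbours < 3, below threshold.
Round 3 — checking thresholds:
  Kai: 2 of 3 neighbours < 3, below threshold.
  Lee: 1 of 2 neighbours ≥ 1, adopts the app.
Round 4 — checking thresholds:
  Kai: 3 of 3 neighbours ≥ 3, adopts the app.
Round 5 — no new adoptions; cascade stops.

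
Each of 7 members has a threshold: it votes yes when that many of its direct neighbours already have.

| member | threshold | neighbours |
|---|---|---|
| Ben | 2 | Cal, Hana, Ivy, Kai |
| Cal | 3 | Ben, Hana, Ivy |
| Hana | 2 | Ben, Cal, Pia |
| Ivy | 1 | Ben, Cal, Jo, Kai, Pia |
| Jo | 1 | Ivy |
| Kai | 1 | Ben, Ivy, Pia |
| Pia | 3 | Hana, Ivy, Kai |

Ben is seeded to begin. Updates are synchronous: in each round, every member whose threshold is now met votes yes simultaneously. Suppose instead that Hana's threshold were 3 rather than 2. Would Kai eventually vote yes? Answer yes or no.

yes

With Hana's threshold at 3:
Round 1 — Ben votes yes (initial).
Round 2 — checking thresholds:
  Cal: 1 of 3 neighbours < 3, holds.
  Hana: 1 of 3 neighbours < 3, holds.
  Ivy: 1 of 5 neighbours ≥ 1, votes yes.
  Kai: 1 of 3 neighbours ≥ 1, votes yes.
Round 3 — checking thresholds:
  Cal: 2 of 3 neighbours < 3, holds.
  Hana: 1 of 3 neighbours < 3, holds.
  Jo: 1 of 1 neighbours ≥ 1, votes yes.
  Pia: 2 of 3 neighbours < 3, holds.
Round 4 — no new yes votes; cascade stops.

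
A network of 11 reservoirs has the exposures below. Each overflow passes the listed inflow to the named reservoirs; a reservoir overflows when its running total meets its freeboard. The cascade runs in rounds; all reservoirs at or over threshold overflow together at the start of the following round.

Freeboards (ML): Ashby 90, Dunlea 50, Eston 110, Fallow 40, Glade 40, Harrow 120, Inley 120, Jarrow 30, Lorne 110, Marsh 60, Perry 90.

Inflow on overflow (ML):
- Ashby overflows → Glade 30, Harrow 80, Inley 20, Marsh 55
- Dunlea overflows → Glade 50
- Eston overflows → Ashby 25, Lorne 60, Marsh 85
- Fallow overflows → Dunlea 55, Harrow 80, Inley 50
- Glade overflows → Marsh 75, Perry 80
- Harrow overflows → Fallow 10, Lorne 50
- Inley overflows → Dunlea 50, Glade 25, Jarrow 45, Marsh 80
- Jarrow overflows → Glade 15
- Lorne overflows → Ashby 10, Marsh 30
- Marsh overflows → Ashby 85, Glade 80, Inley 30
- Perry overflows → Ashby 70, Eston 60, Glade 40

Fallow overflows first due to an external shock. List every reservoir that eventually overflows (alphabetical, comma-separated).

Dunlea, Fallow, Glade, Marsh

Round 1 — Fallow overflows (initial).
  Dunlea: +55 → 55 ≥ 50
  Harrow: +80 → 80 < 120
  Inley: +50 → 50 < 120
Round 2 — Dunlea overflows.
  Glade: +50 → 50 ≥ 40
Round 3 — Glade overflows.
  Marsh: +75 → 75 ≥ 60
  Perry: +80 → 80 < 90
Round 4 — Marsh overflows.
  Ashby: +85 → 85 < 90
  Inley: +30 → 80 < 120
No further overflows.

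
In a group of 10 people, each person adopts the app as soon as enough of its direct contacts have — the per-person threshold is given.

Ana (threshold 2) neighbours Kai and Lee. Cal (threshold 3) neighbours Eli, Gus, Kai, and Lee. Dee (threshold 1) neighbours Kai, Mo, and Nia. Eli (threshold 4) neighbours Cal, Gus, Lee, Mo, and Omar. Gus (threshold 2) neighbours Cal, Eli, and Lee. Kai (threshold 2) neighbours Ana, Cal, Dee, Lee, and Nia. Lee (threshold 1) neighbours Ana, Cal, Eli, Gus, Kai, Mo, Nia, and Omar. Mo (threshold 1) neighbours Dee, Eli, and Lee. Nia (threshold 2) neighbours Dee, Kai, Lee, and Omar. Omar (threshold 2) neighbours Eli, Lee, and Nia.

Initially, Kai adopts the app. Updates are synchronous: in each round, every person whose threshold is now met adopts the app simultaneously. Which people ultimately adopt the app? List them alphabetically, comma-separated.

Ana, Dee, Kai, Lee, Mo, Nia, Omar

Round 1 — Kai adopts the app (initial).
Round 2 — checking thresholds:
  Ana: 1 of 2 neighbours < 2, below threshold.
  Cal: 1 of 4 neighbours < 3, below threshold.
  Dee: 1 of 3 neighbours ≥ 1, adopts the app.
  Lee: 1 of 8 neighbours ≥ 1, adopts the app.
  Nia: 1 of 4 neighbours < 2, below threshold.
Round 3 — checking thresholds:
  Ana: 2 of 2 neighbours ≥ 2, adopts the app.
  Cal: 2 of 4 neighbours < 3, below threshold.
  Eli: 1 of 5 neighbours < 4, below threshold.
  Gus: 1 of 3 neighbours < 2, below threshold.
  Mo: 2 of 3 neighbours ≥ 1, adopts the app.
  Nia: 3 of 4 neighbours ≥ 2, adopts the app.
  Omar: 1 of 3 neighbours < 2, below threshold.
Round 4 — checking thresholds:
  Cal: 2 of 4 neighbours < 3, below threshold.
  Eli: 2 of 5 neighbours < 4, below threshold.
  Gus: 1 of 3 neighbours < 2, below threshold.
  Omar: 2 of 3 neighbours ≥ 2, adopts the app.
Round 5 — no new adoptions; cascade stops.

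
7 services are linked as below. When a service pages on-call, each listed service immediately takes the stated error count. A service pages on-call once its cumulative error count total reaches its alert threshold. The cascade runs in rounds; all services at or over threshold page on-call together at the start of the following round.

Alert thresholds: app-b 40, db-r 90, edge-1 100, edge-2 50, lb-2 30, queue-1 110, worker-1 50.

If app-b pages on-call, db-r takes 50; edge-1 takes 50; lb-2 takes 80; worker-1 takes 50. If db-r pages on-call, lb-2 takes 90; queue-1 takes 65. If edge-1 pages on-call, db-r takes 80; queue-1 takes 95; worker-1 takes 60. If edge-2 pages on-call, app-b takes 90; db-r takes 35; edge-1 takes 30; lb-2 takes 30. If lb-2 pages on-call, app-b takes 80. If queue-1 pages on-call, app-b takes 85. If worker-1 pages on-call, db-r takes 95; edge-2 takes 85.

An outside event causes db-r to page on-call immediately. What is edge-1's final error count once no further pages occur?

80

Round 1 — db-r pages on-call (initial).
  lb-2: +90 → 90 ≥ 30
  queue-1: +65 → 65 < 110
Round 2 — lb-2 pages on-call.
  app-b: +80 → 80 ≥ 40
Round 3 — app-b pages on-call.
  edge-1: +50 → 50 < 100
  worker-1: +50 → 50 ≥ 50
Round 4 — worker-1 pages on-call.
  edge-2: +85 → 85 ≥ 50
Round 5 — edge-2 pages on-call.
  edge-1: +30 → 80 < 100
No further pages.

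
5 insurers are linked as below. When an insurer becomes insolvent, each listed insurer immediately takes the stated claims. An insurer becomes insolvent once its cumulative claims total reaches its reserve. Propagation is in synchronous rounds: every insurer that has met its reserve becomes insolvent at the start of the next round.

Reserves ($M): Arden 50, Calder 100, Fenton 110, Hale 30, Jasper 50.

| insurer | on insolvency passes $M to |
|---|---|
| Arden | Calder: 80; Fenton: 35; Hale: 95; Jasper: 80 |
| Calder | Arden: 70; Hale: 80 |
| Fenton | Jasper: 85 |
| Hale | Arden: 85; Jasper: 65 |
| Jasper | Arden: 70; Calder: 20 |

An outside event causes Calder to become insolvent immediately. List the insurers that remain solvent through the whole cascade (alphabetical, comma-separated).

Round 1 — Calder becomes insolvent (initial).
  Arden: +70 → 70 ≥ 50
  Hale: +80 → 80 ≥ 30
Round 2 — Arden, Hale become insolvent.
  Fenton: +35 → 35 < 110
  Jasper: +80+65 → 145 ≥ 50
Round 3 — Jasper becomes insolvent.
No further insolvencies.

Fenton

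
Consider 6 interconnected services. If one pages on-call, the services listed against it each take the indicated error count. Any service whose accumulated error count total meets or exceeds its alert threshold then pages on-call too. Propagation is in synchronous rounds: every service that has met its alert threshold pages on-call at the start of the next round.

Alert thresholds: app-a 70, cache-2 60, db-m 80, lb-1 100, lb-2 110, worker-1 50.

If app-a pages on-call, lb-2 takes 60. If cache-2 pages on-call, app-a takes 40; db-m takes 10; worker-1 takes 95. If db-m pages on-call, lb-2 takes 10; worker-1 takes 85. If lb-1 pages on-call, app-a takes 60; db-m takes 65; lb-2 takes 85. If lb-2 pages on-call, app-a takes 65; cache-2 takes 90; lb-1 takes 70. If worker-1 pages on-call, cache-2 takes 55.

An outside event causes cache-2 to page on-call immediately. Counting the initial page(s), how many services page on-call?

Round 1 — cache-2 pages on-call (initial).
  app-a: +40 → 40 < 70
  db-m: +10 → 10 < 80
  worker-1: +95 → 95 ≥ 50
Round 2 — worker-1 pages on-call.
No further pages.

2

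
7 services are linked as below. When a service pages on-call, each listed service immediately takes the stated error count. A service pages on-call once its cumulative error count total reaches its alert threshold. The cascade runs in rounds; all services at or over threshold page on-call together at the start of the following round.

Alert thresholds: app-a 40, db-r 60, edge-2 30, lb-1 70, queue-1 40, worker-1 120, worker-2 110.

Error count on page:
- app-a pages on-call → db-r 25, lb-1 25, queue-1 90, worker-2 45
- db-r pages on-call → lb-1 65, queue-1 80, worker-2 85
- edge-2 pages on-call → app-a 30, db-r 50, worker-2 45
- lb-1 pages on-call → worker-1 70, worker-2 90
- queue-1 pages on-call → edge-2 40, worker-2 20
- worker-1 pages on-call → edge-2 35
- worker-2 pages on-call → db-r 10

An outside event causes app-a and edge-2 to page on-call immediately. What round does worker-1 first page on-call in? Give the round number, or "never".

never

Round 1 — app-a, edge-2 page on-call (initial).
  db-r: +25+50 → 75 ≥ 60
  lb-1: +25 → 25 < 70
  queue-1: +90 → 90 ≥ 40
  worker-2: +45+45 → 90 < 110
Round 2 — db-r, queue-1 page on-call.
  lb-1: +65 → 90 ≥ 70
  worker-2: +85+20 → 195 ≥ 110
Round 3 — lb-1, worker-2 page on-call.
  worker-1: +70 → 70 < 120
No further pages.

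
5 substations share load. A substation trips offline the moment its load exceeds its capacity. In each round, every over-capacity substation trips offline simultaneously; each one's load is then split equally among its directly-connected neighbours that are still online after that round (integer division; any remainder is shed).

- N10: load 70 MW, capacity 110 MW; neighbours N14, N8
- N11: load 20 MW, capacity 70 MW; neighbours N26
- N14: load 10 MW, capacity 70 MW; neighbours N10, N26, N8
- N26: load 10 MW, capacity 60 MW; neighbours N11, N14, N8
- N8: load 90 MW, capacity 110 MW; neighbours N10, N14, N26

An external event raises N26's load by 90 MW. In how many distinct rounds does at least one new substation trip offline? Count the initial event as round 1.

3

Round 1 — N26 at 100 > 60. N26 trips offline.
  N26 sheds 100 MW to N11, N14, N8: 33 each (1 lost).
    N11: 20+33 = 53 ≤ 70
    N14: 10+33 = 43 ≤ 70
    N8: 90+33 = 123 > 110
Round 2 — N8 trips offline.
  N8 sheds 123 MW to N10, N14: 61 each (1 lost).
    N10: 70+61 = 131 > 110
    N14: 43+61 = 104 > 70
Round 3 — N10, N14 trip offline.
  N10 sheds 131 MW: no online neighbours, lost.
  N14 sheds 104 MW: no online neighbours, lost.
No further trips.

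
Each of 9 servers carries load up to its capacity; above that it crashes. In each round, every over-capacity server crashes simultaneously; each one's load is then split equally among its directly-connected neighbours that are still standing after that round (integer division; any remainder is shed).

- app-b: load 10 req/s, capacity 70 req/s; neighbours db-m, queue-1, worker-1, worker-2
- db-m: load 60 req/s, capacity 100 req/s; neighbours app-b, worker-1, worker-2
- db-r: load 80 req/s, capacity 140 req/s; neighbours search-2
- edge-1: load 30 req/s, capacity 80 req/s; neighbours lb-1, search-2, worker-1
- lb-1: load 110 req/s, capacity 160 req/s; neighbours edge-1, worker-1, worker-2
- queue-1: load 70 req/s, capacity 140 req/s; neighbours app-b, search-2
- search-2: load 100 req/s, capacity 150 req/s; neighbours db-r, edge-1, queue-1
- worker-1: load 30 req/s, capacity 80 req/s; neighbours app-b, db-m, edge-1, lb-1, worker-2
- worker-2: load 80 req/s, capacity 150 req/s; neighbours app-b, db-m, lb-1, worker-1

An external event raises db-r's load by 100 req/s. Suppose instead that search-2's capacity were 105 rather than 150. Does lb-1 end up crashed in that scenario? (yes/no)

With search-2's capacity at 105:
Round 1 — db-r at 180 > 140. db-r crashes.
  db-r sheds 180 req/s to search-2: 180 each.
    search-2: 100+180 = 280 > 105
Round 2 — search-2 crashes.
  search-2 sheds 280 req/s to edge-1, queue-1: 140 each.
    edge-1: 30+140 = 170 > 80
    queue-1: 70+140 = 210 > 140
Round 3 — edge-1, queue-1 crash.
  edge-1 sheds 170 req/s to lb-1, worker-1: 85 each.
    lb-1: 110+85 = 195 > 160
    worker-1: 30+85 = 115 > 80
  queue-1 sheds 210 req/s to app-b: 210 each.
    app-b: 10+210 = 220 > 70
Round 4 — app-b, lb-1, worker-1 crash.
  app-b sheds 220 req/s to db-m, worker-2: 110 each.
    db-m: 60+110 = 170 > 100
    worker-2: 80+110 = 190 > 150
  lb-1 sheds 195 req/s to worker-2: 195 each.
    worker-2: 190+195 = 385 > 150
  worker-1 sheds 115 req/s to db-m, worker-2: 57 each (1 lost).
    db-m: 170+57 = 227 > 100
    worker-2: 385+57 = 442 > 150
Round 5 — db-m, worker-2 crash.
  db-m sheds 227 req/s: no online neighbours, lost.
  worker-2 sheds 442 req/s: no online neighbours, lost.
No further crashes.

yes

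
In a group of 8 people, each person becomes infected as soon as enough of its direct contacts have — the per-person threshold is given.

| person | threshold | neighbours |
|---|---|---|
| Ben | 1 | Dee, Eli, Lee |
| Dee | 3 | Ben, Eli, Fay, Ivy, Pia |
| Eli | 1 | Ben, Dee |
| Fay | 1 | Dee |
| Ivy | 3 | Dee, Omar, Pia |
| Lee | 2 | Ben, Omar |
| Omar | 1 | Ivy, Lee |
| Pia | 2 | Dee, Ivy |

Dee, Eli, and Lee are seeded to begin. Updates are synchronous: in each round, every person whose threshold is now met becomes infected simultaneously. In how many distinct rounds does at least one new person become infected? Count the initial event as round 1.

2

Round 1 — Dee, Eli, Lee become infected (initial).
Round 2 — checking thresholds:
  Ben: 3 of 3 neighbours ≥ 1, becomes infected.
  Fay: 1 of 1 neighbours ≥ 1, becomes infected.
  Ivy: 1 of 3 neighbours < 3, below threshold.
  Omar: 1 of 2 neighbours ≥ 1, becomes infected.
  Pia: 1 of 2 neighbours < 2, below threshold.
Round 3 — no new infections; cascade stops.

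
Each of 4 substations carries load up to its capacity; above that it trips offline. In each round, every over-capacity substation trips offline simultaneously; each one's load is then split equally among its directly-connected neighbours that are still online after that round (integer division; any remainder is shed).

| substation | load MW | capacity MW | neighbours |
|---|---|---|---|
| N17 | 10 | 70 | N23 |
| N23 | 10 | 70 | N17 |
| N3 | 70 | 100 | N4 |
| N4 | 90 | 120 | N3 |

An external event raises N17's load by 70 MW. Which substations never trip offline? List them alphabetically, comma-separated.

Round 1 — N17 at 80 > 70. N17 trips offline.
  N17 sheds 80 MW to N23: 80 each.
    N23: 10+80 = 90 > 70
Round 2 — N23 trips offline.
  N23 sheds 90 MW: no online neighbours, lost.
No further trips.

N3, N4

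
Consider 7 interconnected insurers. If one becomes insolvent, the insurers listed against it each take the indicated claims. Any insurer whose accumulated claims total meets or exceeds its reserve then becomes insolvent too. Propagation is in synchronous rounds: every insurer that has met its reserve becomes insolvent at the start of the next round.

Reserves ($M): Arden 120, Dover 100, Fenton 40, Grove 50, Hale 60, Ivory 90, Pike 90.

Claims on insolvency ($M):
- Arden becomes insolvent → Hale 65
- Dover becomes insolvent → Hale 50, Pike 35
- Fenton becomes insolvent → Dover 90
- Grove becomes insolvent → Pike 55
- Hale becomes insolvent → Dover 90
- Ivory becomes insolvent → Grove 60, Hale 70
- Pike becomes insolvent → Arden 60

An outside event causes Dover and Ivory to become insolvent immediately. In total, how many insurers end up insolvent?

Round 1 — Dover, Ivory become insolvent (initial).
  Grove: +60 → 60 ≥ 50
  Hale: +50+70 → 120 ≥ 60
  Pike: +35 → 35 < 90
Round 2 — Grove, Hale become insolvent.
  Pike: +55 → 90 ≥ 90
Round 3 — Pike becomes insolvent.
  Arden: +60 → 60 < 120
No further insolvencies.

5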